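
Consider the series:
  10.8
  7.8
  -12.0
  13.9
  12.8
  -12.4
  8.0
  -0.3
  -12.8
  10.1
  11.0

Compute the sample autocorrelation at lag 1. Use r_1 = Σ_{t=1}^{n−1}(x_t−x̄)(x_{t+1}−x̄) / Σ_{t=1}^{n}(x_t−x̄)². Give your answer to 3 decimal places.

-0.289

Mean x̄ = (10.8 + 7.8 − 12.0 + 13.9 + 12.8 − 12.4 + 8.0 − 0.3 − 12.8 + 10.1 + 11.0)/11 = 3.3545
Numerator Σ_{t=1}^{10}(x_t−x̄)(x_{t+1}−x̄) = -334.8066
Denominator Σ(x_t−x̄)² = 1159.4473
r_1 = -334.8066 / 1159.4473 = -0.289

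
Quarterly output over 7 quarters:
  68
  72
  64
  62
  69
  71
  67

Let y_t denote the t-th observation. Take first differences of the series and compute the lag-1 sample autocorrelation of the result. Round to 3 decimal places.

-0.158

First differences Δy: 4, -8, -2, 7, 2, -4
Mean of differences = -0.1667
Numerator Σ(Δy_t−Δȳ)(Δy_{t+1}−Δȳ) = -24.1944
Denominator Σ(Δy_t−Δȳ)² = 152.8333
r_1(Δy) = -24.1944 / 152.8333 = -0.158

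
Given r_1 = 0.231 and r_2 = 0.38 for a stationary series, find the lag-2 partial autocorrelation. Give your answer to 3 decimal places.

φ_{22} = (r_2 − r_1²) / (1 − r_1²)
r_1² = (0.231)² = 0.053361
Numerator = 0.38 − 0.0534 = 0.3266; denominator = 1 − 0.0534 = 0.9466
φ_{22} = 0.3266 / 0.9466 = 0.345

0.345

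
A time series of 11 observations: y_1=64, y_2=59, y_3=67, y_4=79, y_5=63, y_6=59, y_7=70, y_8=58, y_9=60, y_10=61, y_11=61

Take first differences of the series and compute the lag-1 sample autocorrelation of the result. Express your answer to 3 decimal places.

First differences Δy: -5, 8, 12, -16, -4, 11, -12, 2, 1, 0
Mean of differences = -0.3000
Numerator Σ(Δy_t−Δȳ)(Δy_{t+1}−Δȳ) = -269.4900
Denominator Σ(Δy_t−Δȳ)² = 774.1000
r_1(Δy) = -269.4900 / 774.1000 = -0.348

-0.348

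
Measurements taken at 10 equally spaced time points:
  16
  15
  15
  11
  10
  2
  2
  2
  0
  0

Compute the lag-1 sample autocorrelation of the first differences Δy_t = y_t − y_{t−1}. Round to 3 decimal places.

-0.310

First differences Δy: -1, 0, -4, -1, -8, 0, 0, -2, 0
Mean of differences = -1.7778
Numerator Σ(Δy_t−Δȳ)(Δy_{t+1}−Δȳ) = -17.8272
Denominator Σ(Δy_t−Δȳ)² = 57.5556
r_1(Δy) = -17.8272 / 57.5556 = -0.310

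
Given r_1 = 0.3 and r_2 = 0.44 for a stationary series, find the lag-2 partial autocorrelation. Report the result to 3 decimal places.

0.385

φ_{22} = (r_2 − r_1²) / (1 − r_1²)
r_1² = (0.3)² = 0.09
Numerator = 0.44 − 0.0900 = 0.3500; denominator = 1 − 0.0900 = 0.9100
φ_{22} = 0.3500 / 0.9100 = 0.385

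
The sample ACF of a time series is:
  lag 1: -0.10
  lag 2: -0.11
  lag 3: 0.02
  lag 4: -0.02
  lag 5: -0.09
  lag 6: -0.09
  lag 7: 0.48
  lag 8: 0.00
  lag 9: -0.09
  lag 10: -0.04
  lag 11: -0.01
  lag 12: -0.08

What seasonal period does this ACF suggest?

7

The largest autocorrelation is r_7 = 0.48; the remaining lags stay at or below 0.02.
The dominant spike at lag 7 indicates a seasonal period of 7.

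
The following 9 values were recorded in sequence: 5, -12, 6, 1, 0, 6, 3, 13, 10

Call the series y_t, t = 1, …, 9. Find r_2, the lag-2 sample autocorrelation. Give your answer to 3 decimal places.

0.123

Mean ȳ = (5 − 12 + 6 + 1 + 0 + 6 + 3 + 13 + 10)/9 = 3.5556
Numerator Σ_{t=1}^{7}(y_t−ȳ)(y_{t+2}−ȳ) = 49.8272
Denominator Σ(y_t−ȳ)² = 406.2222
r_2 = 49.8272 / 406.2222 = 0.123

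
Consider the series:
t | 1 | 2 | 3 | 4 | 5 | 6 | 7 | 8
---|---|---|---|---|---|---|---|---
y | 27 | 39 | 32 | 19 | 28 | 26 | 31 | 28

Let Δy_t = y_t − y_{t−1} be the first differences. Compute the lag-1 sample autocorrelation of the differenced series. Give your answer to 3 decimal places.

-0.316

First differences Δy: 12, -7, -13, 9, -2, 5, -3
Mean of differences = 0.1429
Numerator Σ(Δy_t−Δȳ)(Δy_{t+1}−Δȳ) = -151.8776
Denominator Σ(Δy_t−Δȳ)² = 480.8571
r_1(Δy) = -151.8776 / 480.8571 = -0.316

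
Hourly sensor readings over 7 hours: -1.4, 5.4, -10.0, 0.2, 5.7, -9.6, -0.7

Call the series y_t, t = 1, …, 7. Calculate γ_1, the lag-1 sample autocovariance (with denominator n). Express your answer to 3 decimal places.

-17.851

Mean ȳ = (-1.4 + 5.4 − 10.0 + 0.2 + 5.7 − 9.6 − 0.7)/7 = -1.4857
Σ_{t=1}^{6}(y_t−ȳ)(y_{t+1}−ȳ) = -124.9588
γ_1 = -124.9588 / 7 = -17.851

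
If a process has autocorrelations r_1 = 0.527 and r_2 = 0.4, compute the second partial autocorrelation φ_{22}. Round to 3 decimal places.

φ_{22} = (r_2 − r_1²) / (1 − r_1²)
r_1² = (0.527)² = 0.277729
Numerator = 0.4 − 0.2777 = 0.1223; denominator = 1 − 0.2777 = 0.7223
φ_{22} = 0.1223 / 0.7223 = 0.169

0.169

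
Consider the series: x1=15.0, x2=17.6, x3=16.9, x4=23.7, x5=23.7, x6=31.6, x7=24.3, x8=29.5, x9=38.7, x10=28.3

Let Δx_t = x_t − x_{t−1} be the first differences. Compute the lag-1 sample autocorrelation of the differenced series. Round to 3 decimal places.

First differences Δx: 2.6, -0.7, 6.8, 0.0, 7.9, -7.3, 5.2, 9.2, -10.4
Mean of differences = 1.4778
Numerator Σ(Δx_t−Δx̄)(Δx_{t+1}−Δx̄) = -183.4149
Denominator Σ(Δx_t−Δx̄)² = 369.3756
r_1(Δx) = -183.4149 / 369.3756 = -0.497

-0.497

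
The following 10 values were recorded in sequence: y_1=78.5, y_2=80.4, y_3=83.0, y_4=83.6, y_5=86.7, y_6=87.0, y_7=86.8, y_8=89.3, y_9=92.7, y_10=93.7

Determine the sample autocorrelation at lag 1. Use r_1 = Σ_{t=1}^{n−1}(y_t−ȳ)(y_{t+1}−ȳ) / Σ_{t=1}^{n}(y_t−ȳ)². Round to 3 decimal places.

Mean ȳ = (78.5 + 80.4 + 83.0 + 83.6 + 86.7 + 87.0 + 86.8 + 89.3 + 92.7 + 93.7)/10 = 86.1700
Numerator Σ_{t=1}^{9}(y_t−ȳ)(y_{t+1}−ȳ) = 141.8761
Denominator Σ(y_t−ȳ)² = 219.2810
r_1 = 141.8761 / 219.2810 = 0.647

0.647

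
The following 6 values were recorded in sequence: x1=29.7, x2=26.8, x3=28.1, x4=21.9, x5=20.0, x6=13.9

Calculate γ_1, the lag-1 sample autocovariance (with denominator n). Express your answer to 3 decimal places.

11.292

Mean x̄ = (29.7 + 26.8 + 28.1 + 21.9 + 20.0 + 13.9)/6 = 23.4000
Deviations: 6.3000, 3.4000, 4.7000, -1.5000, -3.4000, -9.5000
Σ_{t=1}^{5}(x_t−x̄)(x_{t+1}−x̄) = 67.7500
γ_1 = 67.7500 / 6 = 11.292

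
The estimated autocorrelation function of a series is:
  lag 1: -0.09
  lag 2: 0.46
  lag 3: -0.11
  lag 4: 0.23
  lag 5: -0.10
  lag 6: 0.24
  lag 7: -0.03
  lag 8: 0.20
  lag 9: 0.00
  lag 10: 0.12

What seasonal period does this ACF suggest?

The largest autocorrelation is r_2 = 0.46, with weaker echoes at lags 4 (0.23), 6 (0.24) and 8 (0.20); the remaining lags stay at or below 0.12.
The dominant spike at lag 2 indicates a seasonal period of 2.

2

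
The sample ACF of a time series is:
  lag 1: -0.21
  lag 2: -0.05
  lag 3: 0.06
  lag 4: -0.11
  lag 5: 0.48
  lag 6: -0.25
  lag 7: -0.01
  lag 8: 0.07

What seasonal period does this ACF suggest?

The largest autocorrelation is r_5 = 0.48; the remaining lags stay at or below 0.07.
The dominant spike at lag 5 indicates a seasonal period of 5.

5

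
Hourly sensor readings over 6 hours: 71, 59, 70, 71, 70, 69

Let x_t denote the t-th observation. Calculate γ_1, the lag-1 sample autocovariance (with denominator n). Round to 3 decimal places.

-5.074

Mean x̄ = (71 + 59 + 70 + 71 + 70 + 69)/6 = 68.3333
Σ_{t=1}^{5}(x_t−x̄)(x_{t+1}−x̄) = -30.4444
γ_1 = -30.4444 / 6 = -5.074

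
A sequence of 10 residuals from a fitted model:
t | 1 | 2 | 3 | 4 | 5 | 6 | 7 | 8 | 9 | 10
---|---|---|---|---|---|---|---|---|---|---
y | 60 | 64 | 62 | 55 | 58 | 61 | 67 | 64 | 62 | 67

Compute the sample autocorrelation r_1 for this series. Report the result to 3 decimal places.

0.258

Mean ȳ = (60 + 64 + 62 + 55 + 58 + 61 + 67 + 64 + 62 + 67)/10 = 62.0000
Numerator Σ_{t=1}^{9}(y_t−ȳ)(y_{t+1}−ȳ) = 33.0000
Denominator Σ(y_t−ȳ)² = 128.0000
r_1 = 33.0000 / 128.0000 = 0.258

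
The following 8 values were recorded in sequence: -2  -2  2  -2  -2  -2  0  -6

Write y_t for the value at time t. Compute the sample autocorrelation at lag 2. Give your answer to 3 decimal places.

Mean ȳ = (-2 − 2 + 2 − 2 − 2 − 2 + 0 − 6)/8 = -1.7500
Deviations from mean: -0.2500, -0.2500, 3.7500, -0.2500, -0.2500, -0.2500, 1.7500, -4.2500
Numerator Σ_{t=1}^{6}(y_t−ȳ)(y_{t+2}−ȳ) = -1.1250
Denominator Σ(y_t−ȳ)² = 35.5000
r_2 = -1.1250 / 35.5000 = -0.032

-0.032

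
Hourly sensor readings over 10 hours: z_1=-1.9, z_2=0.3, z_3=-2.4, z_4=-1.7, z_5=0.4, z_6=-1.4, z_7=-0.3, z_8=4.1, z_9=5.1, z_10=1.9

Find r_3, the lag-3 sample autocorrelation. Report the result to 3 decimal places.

0.032

Mean z̄ = (-1.9 + 0.3 − 2.4 − 1.7 + 0.4 − 1.4 − 0.3 + 4.1 + 5.1 + 1.9)/10 = 0.4100
Numerator Σ_{t=1}^{7}(z_t−z̄)(z_{t+3}−z̄) = 1.8757
Denominator Σ(z_t−z̄)² = 59.3090
r_3 = 1.8757 / 59.3090 = 0.032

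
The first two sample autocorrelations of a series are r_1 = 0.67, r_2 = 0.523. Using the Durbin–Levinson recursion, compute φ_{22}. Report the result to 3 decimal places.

φ_{22} = (r_2 − r_1²) / (1 − r_1²)
r_1² = (0.67)² = 0.4489
Numerator = 0.523 − 0.4489 = 0.0741; denominator = 1 − 0.4489 = 0.5511
φ_{22} = 0.0741 / 0.5511 = 0.134

0.134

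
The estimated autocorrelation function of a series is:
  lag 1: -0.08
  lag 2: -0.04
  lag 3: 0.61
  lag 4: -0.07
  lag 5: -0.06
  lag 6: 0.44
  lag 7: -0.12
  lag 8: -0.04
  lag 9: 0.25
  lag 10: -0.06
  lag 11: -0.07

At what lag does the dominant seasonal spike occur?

3

The largest autocorrelation is r_3 = 0.61, with weaker echoes at lags 6 (0.44) and 9 (0.25); the remaining lags stay at or below -0.04.
The dominant spike at lag 3 indicates a seasonal period of 3.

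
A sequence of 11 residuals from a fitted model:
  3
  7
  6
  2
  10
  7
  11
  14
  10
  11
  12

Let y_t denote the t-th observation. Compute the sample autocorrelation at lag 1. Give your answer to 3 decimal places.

Mean ȳ = (3 + 7 + 6 + 2 + 10 + 7 + 11 + 14 + 10 + 11 + 12)/11 = 8.4545
Numerator Σ_{t=1}^{10}(y_t−ȳ)(y_{t+1}−ȳ) = 47.0661
Denominator Σ(y_t−ȳ)² = 142.7273
r_1 = 47.0661 / 142.7273 = 0.330

0.330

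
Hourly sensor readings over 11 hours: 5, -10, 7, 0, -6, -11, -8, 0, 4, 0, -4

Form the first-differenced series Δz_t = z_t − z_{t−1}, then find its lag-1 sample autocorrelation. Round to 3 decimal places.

-0.343

First differences Δz: -15, 17, -7, -6, -5, 3, 8, 4, -4, -4
Mean of differences = -0.9000
Numerator Σ(Δz_t−Δz̄)(Δz_{t+1}−Δz̄) = -252.8100
Denominator Σ(Δz_t−Δz̄)² = 736.9000
r_1(Δz) = -252.8100 / 736.9000 = -0.343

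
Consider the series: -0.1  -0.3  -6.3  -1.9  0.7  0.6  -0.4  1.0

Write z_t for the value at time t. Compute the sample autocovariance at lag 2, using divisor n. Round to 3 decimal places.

-1.401

Mean z̄ = (-0.1 − 0.3 − 6.3 − 1.9 + 0.7 + 0.6 − 0.4 + 1.0)/8 = -0.8375
Σ_{t=1}^{6}(z_t−z̄)(z_{t+2}−z̄) = -11.2116
γ_2 = -11.2116 / 8 = -1.401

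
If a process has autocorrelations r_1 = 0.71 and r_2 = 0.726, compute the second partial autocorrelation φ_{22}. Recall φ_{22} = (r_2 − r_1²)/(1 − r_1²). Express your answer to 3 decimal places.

0.447

φ_{22} = (r_2 − r_1²) / (1 − r_1²)
r_1² = (0.71)² = 0.5041
Numerator = 0.726 − 0.5041 = 0.2219; denominator = 1 − 0.5041 = 0.4959
φ_{22} = 0.2219 / 0.4959 = 0.447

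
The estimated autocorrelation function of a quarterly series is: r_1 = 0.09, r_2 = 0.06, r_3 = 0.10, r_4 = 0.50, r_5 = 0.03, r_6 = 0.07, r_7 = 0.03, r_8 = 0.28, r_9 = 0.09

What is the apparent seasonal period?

4

The largest autocorrelation is r_4 = 0.50, with a weaker echo at lag 8 (0.28); the remaining lags stay at or below 0.10.
The dominant spike at lag 4 indicates a seasonal period of 4.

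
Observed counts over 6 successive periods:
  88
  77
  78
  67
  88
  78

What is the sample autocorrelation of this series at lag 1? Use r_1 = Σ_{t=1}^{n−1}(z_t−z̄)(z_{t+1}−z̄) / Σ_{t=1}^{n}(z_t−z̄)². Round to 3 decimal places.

Mean z̄ = (88 + 77 + 78 + 67 + 88 + 78)/6 = 79.3333
Σ(z_t−z̄)(z_{t+1}−z̄) = (-20.2222) + (3.1111) + (16.4444) + (-106.8889) + (-11.5556) = -119.1111
Denominator Σ(z_t−z̄)² = 311.3333
r_1 = -119.1111 / 311.3333 = -0.383

-0.383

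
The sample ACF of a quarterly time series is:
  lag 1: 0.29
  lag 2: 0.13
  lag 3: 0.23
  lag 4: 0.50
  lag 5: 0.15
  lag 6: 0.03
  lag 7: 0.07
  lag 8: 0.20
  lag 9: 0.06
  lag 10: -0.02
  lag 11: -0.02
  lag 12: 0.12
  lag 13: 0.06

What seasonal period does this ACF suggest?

The largest autocorrelation is r_4 = 0.50; the remaining lags stay at or below 0.29. The elevated value at lag 1 (0.29), dropping to 0.13 at lag 2, reflects decaying short-term dependence rather than seasonality.
The dominant spike at lag 4 indicates a seasonal period of 4.

4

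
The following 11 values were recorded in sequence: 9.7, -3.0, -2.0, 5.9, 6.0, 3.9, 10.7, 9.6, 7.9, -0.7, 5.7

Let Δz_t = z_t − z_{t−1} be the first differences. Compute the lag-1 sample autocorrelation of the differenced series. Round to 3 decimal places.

First differences Δz: -12.7, 1.0, 7.9, 0.1, -2.1, 6.8, -1.1, -1.7, -8.6, 6.4
Mean of differences = -0.4000
Numerator Σ(Δz_t−Δz̄)(Δz_{t+1}−Δz̄) = -63.7700
Denominator Σ(Δz_t−Δz̄)² = 392.7800
r_1(Δz) = -63.7700 / 392.7800 = -0.162

-0.162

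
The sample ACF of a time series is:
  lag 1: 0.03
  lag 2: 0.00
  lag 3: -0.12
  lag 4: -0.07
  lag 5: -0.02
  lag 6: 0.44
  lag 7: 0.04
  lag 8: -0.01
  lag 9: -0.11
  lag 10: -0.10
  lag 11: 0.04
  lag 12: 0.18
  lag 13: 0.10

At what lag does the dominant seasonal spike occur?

6

The largest autocorrelation is r_6 = 0.44, with a weaker echo at lag 12 (0.18); the remaining lags stay at or below 0.10.
The dominant spike at lag 6 indicates a seasonal period of 6.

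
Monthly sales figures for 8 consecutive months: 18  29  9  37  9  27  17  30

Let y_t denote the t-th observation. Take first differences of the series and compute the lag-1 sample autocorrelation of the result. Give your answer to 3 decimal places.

First differences Δy: 11, -20, 28, -28, 18, -10, 13
Mean of differences = 1.7143
Numerator Σ(Δy_t−Δȳ)(Δy_{t+1}−Δȳ) = -2360.3673
Denominator Σ(Δy_t−Δȳ)² = 2661.4286
r_1(Δy) = -2360.3673 / 2661.4286 = -0.887

-0.887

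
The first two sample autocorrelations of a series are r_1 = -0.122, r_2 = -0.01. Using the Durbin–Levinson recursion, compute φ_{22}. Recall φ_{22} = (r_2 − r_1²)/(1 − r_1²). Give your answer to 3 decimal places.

φ_{22} = (r_2 − r_1²) / (1 − r_1²)
r_1² = (-0.122)² = 0.014884
Numerator = -0.01 − 0.0149 = -0.0249; denominator = 1 − 0.0149 = 0.9851
φ_{22} = -0.0249 / 0.9851 = -0.025

-0.025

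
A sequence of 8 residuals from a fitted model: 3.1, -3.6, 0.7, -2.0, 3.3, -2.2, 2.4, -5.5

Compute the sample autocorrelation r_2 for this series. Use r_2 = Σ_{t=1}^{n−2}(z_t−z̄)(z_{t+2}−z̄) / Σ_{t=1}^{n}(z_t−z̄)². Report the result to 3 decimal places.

0.462

Mean z̄ = (3.1 − 3.6 + 0.7 − 2.0 + 3.3 − 2.2 + 2.4 − 5.5)/8 = -0.4750
Σ(z_t−z̄)(z_{t+2}−z̄) = (4.2006) + (4.7656) + (4.4356) + (2.6306) + (10.8531) + (8.6681) = 35.5538
Denominator Σ(z_t−z̄)² = 76.9950
r_2 = 35.5538 / 76.9950 = 0.462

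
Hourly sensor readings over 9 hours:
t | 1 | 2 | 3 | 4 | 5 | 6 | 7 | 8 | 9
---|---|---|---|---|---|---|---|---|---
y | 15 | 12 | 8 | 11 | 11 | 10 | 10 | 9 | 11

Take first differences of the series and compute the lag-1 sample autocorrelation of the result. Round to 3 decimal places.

First differences Δy: -3, -4, 3, 0, -1, 0, -1, 2
Mean of differences = -0.5000
Numerator Σ(Δy_t−Δȳ)(Δy_{t+1}−Δȳ) = -3.7500
Denominator Σ(Δy_t−Δȳ)² = 38.0000
r_1(Δy) = -3.7500 / 38.0000 = -0.099

-0.099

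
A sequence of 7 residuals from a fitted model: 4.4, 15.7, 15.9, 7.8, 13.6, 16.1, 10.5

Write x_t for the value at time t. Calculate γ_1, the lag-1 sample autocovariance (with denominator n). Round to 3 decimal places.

-5.197

Mean x̄ = (4.4 + 15.7 + 15.9 + 7.8 + 13.6 + 16.1 + 10.5)/7 = 12.0000
Σ_{t=1}^{6}(x_t−x̄)(x_{t+1}−x̄) = -36.3800
γ_1 = -36.3800 / 7 = -5.197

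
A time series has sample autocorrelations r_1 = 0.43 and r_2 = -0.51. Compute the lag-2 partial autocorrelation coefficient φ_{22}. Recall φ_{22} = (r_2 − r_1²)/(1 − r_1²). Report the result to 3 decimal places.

-0.853

φ_{22} = (r_2 − r_1²) / (1 − r_1²)
r_1² = (0.43)² = 0.1849
Numerator = -0.51 − 0.1849 = -0.6949; denominator = 1 − 0.1849 = 0.8151
φ_{22} = -0.6949 / 0.8151 = -0.853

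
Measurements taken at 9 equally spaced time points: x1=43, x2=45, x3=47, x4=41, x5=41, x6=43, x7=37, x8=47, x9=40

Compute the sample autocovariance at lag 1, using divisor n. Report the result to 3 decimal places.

-3.568

Mean x̄ = (43 + 45 + 47 + 41 + 41 + 43 + 37 + 47 + 40)/9 = 42.6667
Σ_{t=1}^{8}(x_t−x̄)(x_{t+1}−x̄) = -32.1111
γ_1 = -32.1111 / 9 = -3.568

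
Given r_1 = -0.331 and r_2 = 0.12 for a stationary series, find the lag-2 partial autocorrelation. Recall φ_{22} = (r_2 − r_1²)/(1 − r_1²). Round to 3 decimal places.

φ_{22} = (r_2 − r_1²) / (1 − r_1²)
r_1² = (-0.331)² = 0.109561
Numerator = 0.12 − 0.1096 = 0.0104; denominator = 1 − 0.1096 = 0.8904
φ_{22} = 0.0104 / 0.8904 = 0.012

0.012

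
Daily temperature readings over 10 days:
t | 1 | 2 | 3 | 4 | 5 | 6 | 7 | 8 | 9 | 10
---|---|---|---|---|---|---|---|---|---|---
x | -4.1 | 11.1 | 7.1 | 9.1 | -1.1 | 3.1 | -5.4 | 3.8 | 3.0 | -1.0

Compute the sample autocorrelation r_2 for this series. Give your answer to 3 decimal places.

Mean x̄ = (-4.1 + 11.1 + 7.1 + 9.1 − 1.1 + 3.1 − 5.4 + 3.8 + 3.0 − 1.0)/10 = 2.5600
Numerator Σ_{t=1}^{8}(x_t−x̄)(x_{t+2}−x̄) = 34.4168
Denominator Σ(x_t−x̄)² = 272.1240
r_2 = 34.4168 / 272.1240 = 0.126

0.126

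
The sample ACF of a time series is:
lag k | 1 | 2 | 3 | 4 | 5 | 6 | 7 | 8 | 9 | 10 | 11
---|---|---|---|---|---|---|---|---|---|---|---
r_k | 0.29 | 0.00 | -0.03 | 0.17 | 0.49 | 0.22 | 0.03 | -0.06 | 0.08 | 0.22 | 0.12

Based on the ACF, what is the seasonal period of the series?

5

The largest autocorrelation is r_5 = 0.49; the remaining lags stay at or below 0.29. The elevated value at lag 1 (0.29), dropping to 0.00 at lag 2, reflects decaying short-term dependence rather than seasonality.
The dominant spike at lag 5 indicates a seasonal period of 5.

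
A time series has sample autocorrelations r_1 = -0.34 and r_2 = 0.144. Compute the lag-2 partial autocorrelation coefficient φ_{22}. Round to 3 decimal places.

0.032

φ_{22} = (r_2 − r_1²) / (1 − r_1²)
r_1² = (-0.34)² = 0.1156
Numerator = 0.144 − 0.1156 = 0.0284; denominator = 1 − 0.1156 = 0.8844
φ_{22} = 0.0284 / 0.8844 = 0.032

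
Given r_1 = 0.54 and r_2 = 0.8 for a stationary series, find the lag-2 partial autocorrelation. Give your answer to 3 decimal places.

φ_{22} = (r_2 − r_1²) / (1 − r_1²)
r_1² = (0.54)² = 0.2916
Numerator = 0.8 − 0.2916 = 0.5084; denominator = 1 − 0.2916 = 0.7084
φ_{22} = 0.5084 / 0.7084 = 0.718

0.718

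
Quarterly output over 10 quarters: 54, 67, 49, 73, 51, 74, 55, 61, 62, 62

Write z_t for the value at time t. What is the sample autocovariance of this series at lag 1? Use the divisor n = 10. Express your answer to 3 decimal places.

-58.424

Mean z̄ = (54 + 67 + 49 + 73 + 51 + 74 + 55 + 61 + 62 + 62)/10 = 60.8000
Σ_{t=1}^{9}(z_t−z̄)(z_{t+1}−z̄) = -584.2400
γ_1 = -584.2400 / 10 = -58.424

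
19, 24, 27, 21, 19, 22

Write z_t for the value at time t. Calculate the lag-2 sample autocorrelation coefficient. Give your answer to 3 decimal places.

Mean z̄ = (19 + 24 + 27 + 21 + 19 + 22)/6 = 22.0000
Deviations from mean: -3.0000, 2.0000, 5.0000, -1.0000, -3.0000, 0.0000
Σ(z_t−z̄)(z_{t+2}−z̄) = (-15.0000) + (-2.0000) + (-15.0000) + (0.0000) = -32.0000
Denominator Σ(z_t−z̄)² = 48.0000
r_2 = -32.0000 / 48.0000 = -0.667

-0.667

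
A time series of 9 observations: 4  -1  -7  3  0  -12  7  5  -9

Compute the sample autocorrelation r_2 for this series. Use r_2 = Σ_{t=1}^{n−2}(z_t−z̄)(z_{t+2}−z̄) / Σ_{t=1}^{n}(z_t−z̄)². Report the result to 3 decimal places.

-0.558

Mean z̄ = (4 − 1 − 7 + 3 + 0 − 12 + 7 + 5 − 9)/9 = -1.1111
Σ(z_t−z̄)(z_{t+2}−z̄) = (-30.0988) + (0.4568) + (-6.5432) + (-44.7654) + (9.0123) + (-66.5432) + (-63.9877) = -202.4691
Denominator Σ(z_t−z̄)² = 362.8889
r_2 = -202.4691 / 362.8889 = -0.558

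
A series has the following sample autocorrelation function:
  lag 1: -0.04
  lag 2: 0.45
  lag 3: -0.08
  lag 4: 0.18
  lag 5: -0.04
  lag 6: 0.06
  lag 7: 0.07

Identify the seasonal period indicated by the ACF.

The largest autocorrelation is r_2 = 0.45, with a weaker echo at lag 4 (0.18); the remaining lags stay at or below 0.07.
The dominant spike at lag 2 indicates a seasonal period of 2.

2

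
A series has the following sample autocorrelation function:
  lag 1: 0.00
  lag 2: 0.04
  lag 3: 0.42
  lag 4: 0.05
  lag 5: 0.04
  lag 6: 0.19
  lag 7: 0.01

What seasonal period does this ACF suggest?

3

The largest autocorrelation is r_3 = 0.42, with a weaker echo at lag 6 (0.19); the remaining lags stay at or below 0.05.
The dominant spike at lag 3 indicates a seasonal period of 3.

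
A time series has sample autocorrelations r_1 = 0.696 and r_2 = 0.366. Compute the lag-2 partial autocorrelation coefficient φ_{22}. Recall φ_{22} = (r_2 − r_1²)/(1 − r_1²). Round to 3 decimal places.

φ_{22} = (r_2 − r_1²) / (1 − r_1²)
r_1² = (0.696)² = 0.484416
Numerator = 0.366 − 0.4844 = -0.1184; denominator = 1 − 0.4844 = 0.5156
φ_{22} = -0.1184 / 0.5156 = -0.230

-0.230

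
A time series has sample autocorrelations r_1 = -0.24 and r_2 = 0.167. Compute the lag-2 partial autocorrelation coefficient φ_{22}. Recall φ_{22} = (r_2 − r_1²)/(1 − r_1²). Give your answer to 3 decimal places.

φ_{22} = (r_2 − r_1²) / (1 − r_1²)
r_1² = (-0.24)² = 0.0576
Numerator = 0.167 − 0.0576 = 0.1094; denominator = 1 − 0.0576 = 0.9424
φ_{22} = 0.1094 / 0.9424 = 0.116

0.116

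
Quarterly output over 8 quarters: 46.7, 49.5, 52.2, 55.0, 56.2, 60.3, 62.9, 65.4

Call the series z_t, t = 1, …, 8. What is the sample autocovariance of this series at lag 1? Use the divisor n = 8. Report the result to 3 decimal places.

Mean z̄ = (46.7 + 49.5 + 52.2 + 55.0 + 56.2 + 60.3 + 62.9 + 65.4)/8 = 56.0250
Deviations: -9.3250, -6.5250, -3.8250, -1.0250, 0.1750, 4.2750, 6.8750, 9.3750
Σ_{t=1}^{7}(z_t−z̄)(z_{t+1}−z̄) = 184.1369
γ_1 = 184.1369 / 8 = 23.017

23.017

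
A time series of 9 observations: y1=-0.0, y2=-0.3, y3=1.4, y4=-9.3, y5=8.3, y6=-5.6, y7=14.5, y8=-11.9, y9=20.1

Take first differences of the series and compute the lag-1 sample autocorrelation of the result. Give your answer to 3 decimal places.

-0.773

First differences Δy: -0.3, 1.7, -10.7, 17.6, -13.9, 20.1, -26.4, 32.0
Mean of differences = 2.5125
Numerator Σ(Δy_t−Δȳ)(Δy_{t+1}−Δȳ) = -2083.6577
Denominator Σ(Δy_t−Δȳ)² = 2694.9088
r_1(Δy) = -2083.6577 / 2694.9088 = -0.773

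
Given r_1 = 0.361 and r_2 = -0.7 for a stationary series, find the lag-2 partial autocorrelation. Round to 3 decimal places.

φ_{22} = (r_2 − r_1²) / (1 − r_1²)
r_1² = (0.361)² = 0.130321
Numerator = -0.7 − 0.1303 = -0.8303; denominator = 1 − 0.1303 = 0.8697
φ_{22} = -0.8303 / 0.8697 = -0.955

-0.955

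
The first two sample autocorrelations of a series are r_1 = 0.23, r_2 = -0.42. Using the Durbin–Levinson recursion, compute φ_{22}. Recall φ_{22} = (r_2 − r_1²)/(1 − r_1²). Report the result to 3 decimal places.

-0.499

φ_{22} = (r_2 − r_1²) / (1 − r_1²)
r_1² = (0.23)² = 0.0529
Numerator = -0.42 − 0.0529 = -0.4729; denominator = 1 − 0.0529 = 0.9471
φ_{22} = -0.4729 / 0.9471 = -0.499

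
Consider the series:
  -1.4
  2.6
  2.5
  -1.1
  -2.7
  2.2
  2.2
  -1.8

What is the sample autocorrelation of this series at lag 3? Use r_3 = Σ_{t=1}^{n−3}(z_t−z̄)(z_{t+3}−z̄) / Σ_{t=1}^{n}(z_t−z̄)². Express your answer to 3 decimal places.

Mean z̄ = (-1.4 + 2.6 + 2.5 − 1.1 − 2.7 + 2.2 + 2.2 − 1.8)/8 = 0.3125
Numerator Σ_{t=1}^{5}(z_t−z̄)(z_{t+3}−z̄) = 3.3545
Denominator Σ(z_t−z̄)² = 35.6088
r_3 = 3.3545 / 35.6088 = 0.094

0.094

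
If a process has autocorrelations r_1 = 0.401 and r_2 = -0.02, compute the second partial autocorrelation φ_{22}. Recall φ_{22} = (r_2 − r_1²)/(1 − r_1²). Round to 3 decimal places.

-0.215

φ_{22} = (r_2 − r_1²) / (1 − r_1²)
r_1² = (0.401)² = 0.160801
Numerator = -0.02 − 0.1608 = -0.1808; denominator = 1 − 0.1608 = 0.8392
φ_{22} = -0.1808 / 0.8392 = -0.215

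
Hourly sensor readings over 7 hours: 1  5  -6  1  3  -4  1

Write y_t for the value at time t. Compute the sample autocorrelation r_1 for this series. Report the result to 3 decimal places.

Mean ȳ = (1 + 5 − 6 + 1 + 3 − 4 + 1)/7 = 0.1429
Σ(y_t−ȳ)(y_{t+1}−ȳ) = (4.1633) + (-29.8367) + (-5.2653) + (2.4490) + (-11.8367) + (-3.5510) = -43.8776
Denominator Σ(y_t−ȳ)² = 88.8571
r_1 = -43.8776 / 88.8571 = -0.494

-0.494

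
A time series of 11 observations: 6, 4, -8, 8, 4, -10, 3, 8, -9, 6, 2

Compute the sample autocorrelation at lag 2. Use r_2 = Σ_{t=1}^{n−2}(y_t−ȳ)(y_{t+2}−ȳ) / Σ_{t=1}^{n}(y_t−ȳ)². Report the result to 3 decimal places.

-0.405

Mean ȳ = (6 + 4 − 8 + 8 + 4 − 10 + 3 + 8 − 9 + 6 + 2)/11 = 1.2727
Numerator Σ_{t=1}^{9}(y_t−ȳ)(y_{t+2}−ȳ) = -191.1488
Denominator Σ(y_t−ȳ)² = 472.1818
r_2 = -191.1488 / 472.1818 = -0.405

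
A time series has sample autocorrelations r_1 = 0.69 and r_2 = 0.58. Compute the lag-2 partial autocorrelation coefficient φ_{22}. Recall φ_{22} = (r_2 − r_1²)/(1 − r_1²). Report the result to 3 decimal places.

0.198

φ_{22} = (r_2 − r_1²) / (1 − r_1²)
r_1² = (0.69)² = 0.4761
Numerator = 0.58 − 0.4761 = 0.1039; denominator = 1 − 0.4761 = 0.5239
φ_{22} = 0.1039 / 0.5239 = 0.198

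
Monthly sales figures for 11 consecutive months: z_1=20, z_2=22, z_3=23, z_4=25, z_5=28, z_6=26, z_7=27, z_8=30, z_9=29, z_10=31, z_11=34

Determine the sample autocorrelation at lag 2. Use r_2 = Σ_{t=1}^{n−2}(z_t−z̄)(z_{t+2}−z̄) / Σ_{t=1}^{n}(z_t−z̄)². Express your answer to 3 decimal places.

0.338

Mean z̄ = (20 + 22 + 23 + 25 + 28 + 26 + 27 + 30 + 29 + 31 + 34)/11 = 26.8182
Numerator Σ_{t=1}^{9}(z_t−z̄)(z_{t+2}−z̄) = 58.7521
Denominator Σ(z_t−z̄)² = 173.6364
r_2 = 58.7521 / 173.6364 = 0.338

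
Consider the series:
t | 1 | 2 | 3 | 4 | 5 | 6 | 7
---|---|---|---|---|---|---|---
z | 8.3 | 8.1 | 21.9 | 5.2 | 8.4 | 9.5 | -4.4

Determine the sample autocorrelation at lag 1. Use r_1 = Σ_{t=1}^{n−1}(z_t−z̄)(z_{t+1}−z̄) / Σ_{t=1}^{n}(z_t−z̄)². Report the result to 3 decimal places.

Mean z̄ = (8.3 + 8.1 + 21.9 + 5.2 + 8.4 + 9.5 − 4.4)/7 = 8.1429
Deviations from mean: 0.1571, -0.0429, 13.7571, -2.9429, 0.2571, 1.3571, -12.5429
Numerator Σ_{t=1}^{6}(z_t−z̄)(z_{t+1}−z̄) = -58.5118
Denominator Σ(z_t−z̄)² = 357.1771
r_1 = -58.5118 / 357.1771 = -0.164

-0.164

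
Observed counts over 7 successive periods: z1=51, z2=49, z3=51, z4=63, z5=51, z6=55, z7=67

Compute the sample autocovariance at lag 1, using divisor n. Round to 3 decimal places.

-2.052

Mean z̄ = (51 + 49 + 51 + 63 + 51 + 55 + 67)/7 = 55.2857
Deviations: -4.2857, -6.2857, -4.2857, 7.7143, -4.2857, -0.2857, 11.7143
Σ_{t=1}^{6}(z_t−z̄)(z_{t+1}−z̄) = -14.3673
γ_1 = -14.3673 / 7 = -2.052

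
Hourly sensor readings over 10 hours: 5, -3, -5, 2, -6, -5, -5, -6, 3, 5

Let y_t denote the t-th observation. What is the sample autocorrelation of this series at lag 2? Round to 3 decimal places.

Mean ȳ = (5 − 3 − 5 + 2 − 6 − 5 − 5 − 6 + 3 + 5)/10 = -1.5000
Numerator Σ_{t=1}^{8}(y_t−ȳ)(y_{t+2}−ȳ) = -38.0000
Denominator Σ(y_t−ȳ)² = 196.5000
r_2 = -38.0000 / 196.5000 = -0.193

-0.193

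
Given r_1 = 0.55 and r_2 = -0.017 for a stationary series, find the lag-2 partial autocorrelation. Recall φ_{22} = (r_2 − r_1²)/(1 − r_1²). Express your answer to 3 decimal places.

φ_{22} = (r_2 − r_1²) / (1 − r_1²)
r_1² = (0.55)² = 0.3025
Numerator = -0.017 − 0.3025 = -0.3195; denominator = 1 − 0.3025 = 0.6975
φ_{22} = -0.3195 / 0.6975 = -0.458

-0.458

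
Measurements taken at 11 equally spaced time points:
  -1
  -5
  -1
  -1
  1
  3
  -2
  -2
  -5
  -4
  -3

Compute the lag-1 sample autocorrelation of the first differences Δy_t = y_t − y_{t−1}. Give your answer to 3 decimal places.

First differences Δy: -4, 4, 0, 2, 2, -5, 0, -3, 1, 1
Mean of differences = -0.2000
Numerator Σ(Δy_t−Δȳ)(Δy_{t+1}−Δȳ) = -23.8400
Denominator Σ(Δy_t−Δȳ)² = 75.6000
r_1(Δy) = -23.8400 / 75.6000 = -0.315

-0.315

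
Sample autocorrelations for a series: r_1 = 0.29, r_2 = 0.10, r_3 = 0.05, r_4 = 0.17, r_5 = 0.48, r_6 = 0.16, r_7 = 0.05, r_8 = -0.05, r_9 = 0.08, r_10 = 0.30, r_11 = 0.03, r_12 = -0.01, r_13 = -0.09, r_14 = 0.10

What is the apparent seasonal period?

5

The largest autocorrelation is r_5 = 0.48, with a weaker echo at lag 10 (0.30); the remaining lags stay at or below 0.29. The elevated value at lag 1 (0.29), dropping to 0.10 at lag 2, reflects decaying short-term dependence rather than seasonality.
The dominant spike at lag 5 indicates a seasonal period of 5.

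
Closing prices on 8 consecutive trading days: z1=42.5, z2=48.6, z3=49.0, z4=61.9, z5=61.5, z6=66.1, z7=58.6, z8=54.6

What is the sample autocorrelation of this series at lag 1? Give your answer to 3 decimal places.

0.495

Mean z̄ = (42.5 + 48.6 + 49.0 + 61.9 + 61.5 + 66.1 + 58.6 + 54.6)/8 = 55.3500
Σ(z_t−z̄)(z_{t+1}−z̄) = (86.7375) + (42.8625) + (-41.5925) + (40.2825) + (66.1125) + (34.9375) + (-2.4375) = 226.9025
Denominator Σ(z_t−z̄)² = 458.4200
r_1 = 226.9025 / 458.4200 = 0.495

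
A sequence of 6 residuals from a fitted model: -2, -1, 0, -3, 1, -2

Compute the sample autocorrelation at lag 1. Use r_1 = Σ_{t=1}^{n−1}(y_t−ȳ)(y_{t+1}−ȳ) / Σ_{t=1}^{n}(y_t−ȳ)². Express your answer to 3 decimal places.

Mean ȳ = (-2 − 1 + 0 − 3 + 1 − 2)/6 = -1.1667
Deviations from mean: -0.8333, 0.1667, 1.1667, -1.8333, 2.1667, -0.8333
Σ(y_t−ȳ)(y_{t+1}−ȳ) = (-0.1389) + (0.1944) + (-2.1389) + (-3.9722) + (-1.8056) = -7.8611
Denominator Σ(y_t−ȳ)² = 10.8333
r_1 = -7.8611 / 10.8333 = -0.726

-0.726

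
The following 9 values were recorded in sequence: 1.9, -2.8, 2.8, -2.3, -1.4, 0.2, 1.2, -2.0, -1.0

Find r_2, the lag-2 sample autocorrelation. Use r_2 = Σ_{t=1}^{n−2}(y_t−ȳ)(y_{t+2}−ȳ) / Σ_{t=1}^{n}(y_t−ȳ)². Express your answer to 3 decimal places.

Mean ȳ = (1.9 − 2.8 + 2.8 − 2.3 − 1.4 + 0.2 + 1.2 − 2.0 − 1.0)/9 = -0.3778
Numerator Σ_{t=1}^{7}(y_t−ȳ)(y_{t+2}−ȳ) = 4.0035
Denominator Σ(y_t−ȳ)² = 31.7356
r_2 = 4.0035 / 31.7356 = 0.126

0.126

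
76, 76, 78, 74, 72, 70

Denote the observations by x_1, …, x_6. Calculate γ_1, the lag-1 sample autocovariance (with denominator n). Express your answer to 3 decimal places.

Mean x̄ = (76 + 76 + 78 + 74 + 72 + 70)/6 = 74.3333
Deviations: 1.6667, 1.6667, 3.6667, -0.3333, -2.3333, -4.3333
Σ_{t=1}^{5}(x_t−x̄)(x_{t+1}−x̄) = 18.5556
γ_1 = 18.5556 / 6 = 3.093

3.093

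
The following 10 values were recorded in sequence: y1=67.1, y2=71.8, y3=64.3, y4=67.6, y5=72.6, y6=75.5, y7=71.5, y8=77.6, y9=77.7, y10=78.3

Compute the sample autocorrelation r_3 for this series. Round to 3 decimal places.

Mean ȳ = (67.1 + 71.8 + 64.3 + 67.6 + 72.6 + 75.5 + 71.5 + 77.6 + 77.7 + 78.3)/10 = 72.4000
Σ(y_t−ȳ)(y_{t+3}−ȳ) = (25.4400) + (-0.1200) + (-25.1100) + (4.3200) + (1.0400) + (16.4300) + (-5.3100) = 16.6900
Denominator Σ(y_t−ȳ)² = 217.5000
r_3 = 16.6900 / 217.5000 = 0.077

0.077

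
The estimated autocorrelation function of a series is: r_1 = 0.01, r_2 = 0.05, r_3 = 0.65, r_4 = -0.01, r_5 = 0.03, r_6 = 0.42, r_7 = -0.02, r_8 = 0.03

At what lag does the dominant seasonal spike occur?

3

The largest autocorrelation is r_3 = 0.65, with a weaker echo at lag 6 (0.42); the remaining lags stay at or below 0.05.
The dominant spike at lag 3 indicates a seasonal period of 3.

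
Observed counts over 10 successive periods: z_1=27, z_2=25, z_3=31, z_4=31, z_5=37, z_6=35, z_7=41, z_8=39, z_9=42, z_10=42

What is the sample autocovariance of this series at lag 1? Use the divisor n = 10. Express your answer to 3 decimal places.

Mean z̄ = (27 + 25 + 31 + 31 + 37 + 35 + 41 + 39 + 42 + 42)/10 = 35.0000
Σ_{t=1}^{9}(z_t−z̄)(z_{t+1}−z̄) = 229.0000
γ_1 = 229.0000 / 10 = 22.900

22.900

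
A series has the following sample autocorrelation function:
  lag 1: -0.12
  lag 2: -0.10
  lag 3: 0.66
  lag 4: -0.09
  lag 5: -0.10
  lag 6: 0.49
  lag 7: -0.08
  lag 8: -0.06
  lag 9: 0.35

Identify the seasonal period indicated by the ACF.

3

The largest autocorrelation is r_3 = 0.66, with weaker echoes at lags 6 (0.49) and 9 (0.35); the remaining lags stay at or below -0.06.
The dominant spike at lag 3 indicates a seasonal period of 3.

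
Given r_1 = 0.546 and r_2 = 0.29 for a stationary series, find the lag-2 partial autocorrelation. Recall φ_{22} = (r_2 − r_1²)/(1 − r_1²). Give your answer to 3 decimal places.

φ_{22} = (r_2 − r_1²) / (1 − r_1²)
r_1² = (0.546)² = 0.298116
Numerator = 0.29 − 0.2981 = -0.0081; denominator = 1 − 0.2981 = 0.7019
φ_{22} = -0.0081 / 0.7019 = -0.012

-0.012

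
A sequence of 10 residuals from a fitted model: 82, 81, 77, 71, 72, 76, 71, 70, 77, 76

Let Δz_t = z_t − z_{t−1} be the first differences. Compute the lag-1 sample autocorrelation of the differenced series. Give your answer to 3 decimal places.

-0.043

First differences Δz: -1, -4, -6, 1, 4, -5, -1, 7, -1
Mean of differences = -0.6667
Numerator Σ(Δz_t−Δz̄)(Δz_{t+1}−Δz̄) = -6.1111
Denominator Σ(Δz_t−Δz̄)² = 142.0000
r_1(Δz) = -6.1111 / 142.0000 = -0.043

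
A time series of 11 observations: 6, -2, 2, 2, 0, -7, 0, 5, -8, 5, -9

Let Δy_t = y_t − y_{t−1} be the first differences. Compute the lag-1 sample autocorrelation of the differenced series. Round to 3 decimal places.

First differences Δy: -8, 4, 0, -2, -7, 7, 5, -13, 13, -14
Mean of differences = -1.5000
Numerator Σ(Δy_t−Δȳ)(Δy_{t+1}−Δȳ) = -439.7500
Denominator Σ(Δy_t−Δȳ)² = 718.5000
r_1(Δy) = -439.7500 / 718.5000 = -0.612

-0.612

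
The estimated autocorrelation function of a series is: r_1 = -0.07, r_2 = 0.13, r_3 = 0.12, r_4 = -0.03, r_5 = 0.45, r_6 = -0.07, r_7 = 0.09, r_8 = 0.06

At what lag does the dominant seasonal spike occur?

5

The largest autocorrelation is r_5 = 0.45; the remaining lags stay at or below 0.13.
The dominant spike at lag 5 indicates a seasonal period of 5.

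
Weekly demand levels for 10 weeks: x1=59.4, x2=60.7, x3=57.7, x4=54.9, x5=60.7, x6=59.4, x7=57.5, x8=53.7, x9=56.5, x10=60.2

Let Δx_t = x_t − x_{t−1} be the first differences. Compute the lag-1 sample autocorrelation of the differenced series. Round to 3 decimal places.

First differences Δx: 1.3, -3.0, -2.8, 5.8, -1.3, -1.9, -3.8, 2.8, 3.7
Mean of differences = 0.0889
Numerator Σ(Δx_t−Δx̄)(Δx_{t+1}−Δx̄) = -9.5046
Denominator Σ(Δx_t−Δx̄)² = 93.3689
r_1(Δx) = -9.5046 / 93.3689 = -0.102

-0.102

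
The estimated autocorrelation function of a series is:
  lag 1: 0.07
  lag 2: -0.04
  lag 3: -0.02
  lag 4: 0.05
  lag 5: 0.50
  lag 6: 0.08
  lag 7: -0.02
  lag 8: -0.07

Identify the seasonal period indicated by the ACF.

5

The largest autocorrelation is r_5 = 0.50; the remaining lags stay at or below 0.08.
The dominant spike at lag 5 indicates a seasonal period of 5.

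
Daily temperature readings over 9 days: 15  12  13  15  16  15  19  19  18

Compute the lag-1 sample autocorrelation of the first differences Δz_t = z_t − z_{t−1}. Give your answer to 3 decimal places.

First differences Δz: -3, 1, 2, 1, -1, 4, 0, -1
Mean of differences = 0.3750
Numerator Σ(Δz_t−Δz̄)(Δz_{t+1}−Δz̄) = -6.7656
Denominator Σ(Δz_t−Δz̄)² = 31.8750
r_1(Δz) = -6.7656 / 31.8750 = -0.212

-0.212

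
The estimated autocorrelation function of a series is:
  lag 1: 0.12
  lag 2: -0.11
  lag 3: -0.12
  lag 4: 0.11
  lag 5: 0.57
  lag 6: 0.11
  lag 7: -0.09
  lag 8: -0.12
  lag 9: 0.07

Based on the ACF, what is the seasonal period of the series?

The largest autocorrelation is r_5 = 0.57; the remaining lags stay at or below 0.12.
The dominant spike at lag 5 indicates a seasonal period of 5.

5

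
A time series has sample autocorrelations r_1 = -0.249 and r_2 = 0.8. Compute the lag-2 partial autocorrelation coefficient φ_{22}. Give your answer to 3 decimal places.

0.787

φ_{22} = (r_2 − r_1²) / (1 − r_1²)
r_1² = (-0.249)² = 0.062001
Numerator = 0.8 − 0.0620 = 0.7380; denominator = 1 − 0.0620 = 0.9380
φ_{22} = 0.7380 / 0.9380 = 0.787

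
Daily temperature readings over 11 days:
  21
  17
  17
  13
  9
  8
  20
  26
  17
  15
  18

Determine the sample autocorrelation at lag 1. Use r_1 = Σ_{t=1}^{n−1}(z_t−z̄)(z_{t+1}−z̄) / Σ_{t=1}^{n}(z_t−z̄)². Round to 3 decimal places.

Mean z̄ = (21 + 17 + 17 + 13 + 9 + 8 + 20 + 26 + 17 + 15 + 18)/11 = 16.4545
Numerator Σ_{t=1}^{10}(z_t−z̄)(z_{t+1}−z̄) = 95.7025
Denominator Σ(z_t−z̄)² = 268.7273
r_1 = 95.7025 / 268.7273 = 0.356

0.356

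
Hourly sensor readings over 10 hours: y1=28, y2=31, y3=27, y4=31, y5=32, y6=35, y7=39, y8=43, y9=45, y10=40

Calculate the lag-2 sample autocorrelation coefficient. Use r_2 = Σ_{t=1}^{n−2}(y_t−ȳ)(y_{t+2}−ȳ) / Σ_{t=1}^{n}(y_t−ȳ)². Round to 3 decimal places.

0.458

Mean ȳ = (28 + 31 + 27 + 31 + 32 + 35 + 39 + 43 + 45 + 40)/10 = 35.1000
Numerator Σ_{t=1}^{8}(y_t−ȳ)(y_{t+2}−ȳ) = 164.2800
Denominator Σ(y_t−ȳ)² = 358.9000
r_2 = 164.2800 / 358.9000 = 0.458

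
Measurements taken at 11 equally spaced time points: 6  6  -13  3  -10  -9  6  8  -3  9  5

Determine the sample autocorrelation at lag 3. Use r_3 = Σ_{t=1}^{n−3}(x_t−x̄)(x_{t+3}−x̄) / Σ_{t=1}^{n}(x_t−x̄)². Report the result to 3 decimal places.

Mean x̄ = (6 + 6 − 13 + 3 − 10 − 9 + 6 + 8 − 3 + 9 + 5)/11 = 0.7273
Numerator Σ_{t=1}^{8}(x_t−x̄)(x_{t+3}−x̄) = 133.8678
Denominator Σ(x_t−x̄)² = 640.1818
r_3 = 133.8678 / 640.1818 = 0.209

0.209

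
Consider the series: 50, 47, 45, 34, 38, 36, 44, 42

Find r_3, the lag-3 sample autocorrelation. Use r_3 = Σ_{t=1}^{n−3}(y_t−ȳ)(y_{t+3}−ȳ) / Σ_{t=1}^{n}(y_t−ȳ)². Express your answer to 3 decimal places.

-0.541

Mean ȳ = (50 + 47 + 45 + 34 + 38 + 36 + 44 + 42)/8 = 42.0000
Numerator Σ_{t=1}^{5}(y_t−ȳ)(y_{t+3}−ȳ) = -118.0000
Denominator Σ(y_t−ȳ)² = 218.0000
r_3 = -118.0000 / 218.0000 = -0.541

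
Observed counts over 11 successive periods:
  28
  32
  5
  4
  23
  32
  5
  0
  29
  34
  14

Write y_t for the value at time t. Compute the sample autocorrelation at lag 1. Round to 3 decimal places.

Mean ȳ = (28 + 32 + 5 + 4 + 23 + 32 + 5 + 0 + 29 + 34 + 14)/11 = 18.7273
Numerator Σ_{t=1}^{10}(y_t−ȳ)(y_{t+1}−ȳ) = 104.0165
Denominator Σ(y_t−ȳ)² = 1762.1818
r_1 = 104.0165 / 1762.1818 = 0.059

0.059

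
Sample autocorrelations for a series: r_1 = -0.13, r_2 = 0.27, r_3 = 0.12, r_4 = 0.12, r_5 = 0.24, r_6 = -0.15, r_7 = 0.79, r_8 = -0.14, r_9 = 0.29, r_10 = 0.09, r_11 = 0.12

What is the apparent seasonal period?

The largest autocorrelation is r_7 = 0.79; the remaining lags stay at or below 0.29.
The dominant spike at lag 7 indicates a seasonal period of 7.

7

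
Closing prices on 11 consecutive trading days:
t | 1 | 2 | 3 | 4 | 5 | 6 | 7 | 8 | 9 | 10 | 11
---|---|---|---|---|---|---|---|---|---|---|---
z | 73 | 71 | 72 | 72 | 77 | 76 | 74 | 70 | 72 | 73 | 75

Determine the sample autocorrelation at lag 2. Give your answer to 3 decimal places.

-0.294

Mean z̄ = (73 + 71 + 72 + 72 + 77 + 76 + 74 + 70 + 72 + 73 + 75)/11 = 73.1818
Numerator Σ_{t=1}^{9}(z_t−z̄)(z_{t+2}−z̄) = -13.4298
Denominator Σ(z_t−z̄)² = 45.6364
r_2 = -13.4298 / 45.6364 = -0.294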